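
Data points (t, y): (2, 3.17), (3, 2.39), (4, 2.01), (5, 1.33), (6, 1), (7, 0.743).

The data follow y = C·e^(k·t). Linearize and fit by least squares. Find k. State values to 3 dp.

Linearized form: ln y = k·t + ln C. From the 6 transformed points,
XᵀX = [[139.0000, 27.0000]; [27.0000, 6]], rhs = [7.0604, 2.7113]ᵀ  (here Σt = 27.0000, Σ(t)² = 139.0000, Σln y = 2.7113, Σt·ln y = 7.0604).
Δ = 139.0000·6 − (27.0000)² = 105.0000; k = (7.0604·6 − 27.0000·2.7113)/105.0000 = -0.29374, ln C = (139.0000·2.7113 − 27.0000·7.0604)/105.0000 = 1.77370.

k = -0.294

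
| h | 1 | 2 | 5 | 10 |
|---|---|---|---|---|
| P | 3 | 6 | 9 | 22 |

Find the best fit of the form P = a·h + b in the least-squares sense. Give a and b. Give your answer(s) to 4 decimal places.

The normal equations are: 130·a + 18·b = 280;  18·a + 4·b = 40.
(Σh·h = 130, Σh = 18, Σ1 = 4, Σh·P = 280, ΣP = 40.)
Determinant 130·4 − 18² = 196.
a = (280·4 − 18·40)/196 = 100/49; b = (130·40 − 18·280)/196 = 40/49.

a = 2.0408, b = 0.8163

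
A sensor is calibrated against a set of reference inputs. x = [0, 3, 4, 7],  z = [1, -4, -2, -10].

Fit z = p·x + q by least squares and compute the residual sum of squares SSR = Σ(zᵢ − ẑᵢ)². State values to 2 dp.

SSR = 8.50

Normal-equation sums: Σx·x = 74, Σx = 14, Σ1 = 4.
Right-hand side: Σx·z = -90, Σz = -15.
So AᵀA·[p, q]ᵀ = Aᵀz: [[74, 14]; [14, 4]]·[p, q]ᵀ = [-90, -15]ᵀ.
det = 74·4 − 14² = 100.
p = ((-90)·4 − 14·(-15))/100 = -3/2; q = (74·(-15) − 14·(-90))/100 = 3/2.
Residuals: -1/2, -1, 5/2, -1; SSR = 17/2.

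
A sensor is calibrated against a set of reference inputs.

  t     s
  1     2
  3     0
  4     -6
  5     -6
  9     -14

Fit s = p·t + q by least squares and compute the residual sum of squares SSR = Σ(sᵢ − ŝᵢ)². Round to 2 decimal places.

Setting ∂/∂p … = 0 gives: 132·p + 22·q = -178;  22·p + 5·q = -24.
(Σt·t = 132, Σt = 22, Σ1 = 5, Σt·s = -178, Σs = -24.)
Δ = 132·5 − 22² = 176.
p = ((-178)·5 − 22·(-24))/176 = -181/88; q = (132·(-24) − 22·(-178))/176 = 17/4.
Residuals: -17/88, 169/88, -89/44, 3/88, 23/88; SSR = 347/44.

SSR = 7.89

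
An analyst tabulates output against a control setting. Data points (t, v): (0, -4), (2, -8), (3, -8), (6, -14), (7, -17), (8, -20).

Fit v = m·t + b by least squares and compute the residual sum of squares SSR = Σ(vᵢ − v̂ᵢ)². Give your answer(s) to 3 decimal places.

SSR = 4.608

Setting ∂/∂m … = 0 gives: 162·m + 26·b = -403;  26·m + 6·b = -71.
det = 162·6 − 26² = 296.
m = ((-403)·6 − 26·(-71))/296 = -143/74; b = (162·(-71) − 26·(-403))/296 = -128/37.
Residuals: -20/37, -25/37, 93/74, 39/37, -1/74, -40/37; SSR = 341/74.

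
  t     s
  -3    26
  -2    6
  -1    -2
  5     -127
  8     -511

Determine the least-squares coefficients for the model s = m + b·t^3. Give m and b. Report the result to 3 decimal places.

m = -2.070, b = -0.994

Compute the Gram sums: Σ1 = 5, Σt^3 = 601, Σt^3·t^3 = 278563.
For Mᵀs: Σs = -608, Σt^3·s = -278255.
Normal equations: [[5, 601]; [601, 278563]]·[m, b]ᵀ = [-608, -278255]ᵀ.
det = 5·278563 − 601² = 1031614.
m = ((-608)·278563 − 601·(-278255))/1031614 = -2135049/1031614; b = (5·(-278255) − 601·(-608))/1031614 = -1025867/1031614.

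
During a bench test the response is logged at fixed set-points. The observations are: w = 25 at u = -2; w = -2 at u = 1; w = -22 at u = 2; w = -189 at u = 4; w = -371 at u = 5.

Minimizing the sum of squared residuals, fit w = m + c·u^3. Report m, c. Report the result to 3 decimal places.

Normal-equation sums: Σ1 = 5, Σu^3 = 190, Σu^3·u^3 = 19850.
And Σw = -559, Σu^3·w = -58849.
XᵀX·[m, c]ᵀ = Xᵀw becomes [[5, 190]; [190, 19850]]·[m, c]ᵀ = [-559, -58849]ᵀ.
Determinant 5·19850 − 190² = 63150.
m = ((-559)·19850 − 190·(-58849))/63150 = 8516/6315; c = (5·(-58849) − 190·(-559))/63150 = -37607/12630.

m = 1.349, c = -2.978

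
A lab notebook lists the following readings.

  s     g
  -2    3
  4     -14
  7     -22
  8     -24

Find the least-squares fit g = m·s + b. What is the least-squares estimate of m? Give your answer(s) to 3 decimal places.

m = -2.728

Compute the Gram sums: Σs·s = 133, Σs = 17, Σ1 = 4.
And Σs·g = -408, Σg = -57.
det = 133·4 − 17² = 243.
m = ((-408)·4 − 17·(-57))/243 = -221/81; b = (133·(-57) − 17·(-408))/243 = -215/81.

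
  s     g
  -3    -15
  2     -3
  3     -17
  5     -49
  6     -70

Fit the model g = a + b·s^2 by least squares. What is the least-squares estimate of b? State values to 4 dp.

b = -2.0641

With design matrix M, MᵀM = [[5, 83]; [83, 2099]] and Mᵀg = [-154, -4045]ᵀ.
Determinant 5·2099 − 83² = 3606.
a = ((-154)·2099 − 83·(-4045))/3606 = 4163/1202; b = (5·(-4045) − 83·(-154))/3606 = -2481/1202.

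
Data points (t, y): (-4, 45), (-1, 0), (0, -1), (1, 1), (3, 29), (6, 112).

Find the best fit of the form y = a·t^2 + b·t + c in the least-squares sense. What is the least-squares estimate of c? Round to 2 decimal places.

c = -1.67

XᵀX·[a, b, c]ᵀ = Xᵀy reads: 1635·a + 179·b + 63·c = 5014;  179·a + 63·b + 5·c = 580;  63·a + 5·b + 6·c = 186.
(Σt^2·t^2 = 1635, Σt^2·t = 179, Σt^2 = 63, Σt·t = 63, Σt = 5, Σ1 = 6, Σt^2·y = 5014, Σt·y = 580, Σy = 186.)
Row-reducing yields a = 378979/123816, b = 2411/3752, c = -103643/61908.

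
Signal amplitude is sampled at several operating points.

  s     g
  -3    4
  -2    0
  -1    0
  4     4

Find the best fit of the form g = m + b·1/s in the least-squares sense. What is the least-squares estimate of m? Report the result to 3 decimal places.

Normal-equation sums: Σ1 = 4, Σ1/s = -19/12, Σ1/s·1/s = 205/144.
Right-hand side: Σg = 8, Σ1/s·g = -1/3.
Normal equations: [[4, -19/12]; [-19/12, 205/144]]·[m, b]ᵀ = [8, -1/3]ᵀ.
Determinant 4·(205/144) − (-19/12)² = 51/16.
m = (8·(205/144) − (-19/12)·(-1/3))/(51/16) = 92/27; b = (4·(-1/3) − (-19/12)·8)/(51/16) = 32/9.

m = 3.407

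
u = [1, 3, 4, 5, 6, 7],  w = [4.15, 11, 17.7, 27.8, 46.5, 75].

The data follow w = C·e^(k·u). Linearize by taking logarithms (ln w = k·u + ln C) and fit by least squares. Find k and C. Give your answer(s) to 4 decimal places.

k = 0.4813, C = 2.5697

Let Y = ln w. Fitting Y = k·u + ln C by least squares:
Sums: Σu = 26.0000, Σ(u)² = 136.0000, Σln w = 18.1765, Σu·ln w = 89.9954.
Normal system: [[136.0000, 26.0000]; [26.0000, 6]]·[k, ln C]ᵀ = [89.9954, 18.1765]ᵀ.
Δ = 136.0000·6 − (26.0000)² = 140.0000; k = (89.9954·6 − 26.0000·18.1765)/140.0000 = 0.48130, ln C = (136.0000·18.1765 − 26.0000·89.9954)/140.0000 = 0.94379, so C = exp(0.94379) = 2.56970.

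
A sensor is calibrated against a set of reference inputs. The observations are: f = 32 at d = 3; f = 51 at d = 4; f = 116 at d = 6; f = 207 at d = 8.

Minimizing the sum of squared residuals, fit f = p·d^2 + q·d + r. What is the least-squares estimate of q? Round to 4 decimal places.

q = -4.5226

Forming XᵀX = [[5729, 819, 125]; [819, 125, 21]; [125, 21, 4]] and Xᵀf = [18528, 2652, 406]ᵀ gives XᵀX·[p, q, r]ᵀ = Xᵀf.
Solving the 3×3 system (Gaussian elimination) gives p = 718/199, q = -900/199, r = 2486/199.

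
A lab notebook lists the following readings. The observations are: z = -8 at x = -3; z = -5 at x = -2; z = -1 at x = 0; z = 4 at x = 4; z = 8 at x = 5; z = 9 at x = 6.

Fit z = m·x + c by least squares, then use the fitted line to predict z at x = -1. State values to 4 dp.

AᵀA·[m, c]ᵀ = Aᵀz reads: 90·m + 10·c = 144;  10·m + 6·c = 7.
(Σx·x = 90, Σx = 10, Σ1 = 6, Σx·z = 144, Σz = 7.)
Δ = 90·6 − 10² = 440.
m = (144·6 − 10·7)/440 = 397/220; c = (90·7 − 10·144)/440 = -81/44.
At x = -1: ẑ = (397/220)·(-1) + (-81/44)·(1) = -401/110.

ẑ = -3.6455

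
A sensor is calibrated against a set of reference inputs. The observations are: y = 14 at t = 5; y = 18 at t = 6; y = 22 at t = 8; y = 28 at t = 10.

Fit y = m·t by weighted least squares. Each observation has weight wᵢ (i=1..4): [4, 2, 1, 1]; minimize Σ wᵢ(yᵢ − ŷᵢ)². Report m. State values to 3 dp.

Normal-equation sums: Σwᵢ·t·t = 336.
Right-hand side: Σwᵢ·t·y = 952.
So AᵀWA·[m]ᵀ = AᵀWy: [[336]]·[m]ᵀ = [952]ᵀ.
Hence m = 952 / 336 ≈ 2.83333.

m = 2.833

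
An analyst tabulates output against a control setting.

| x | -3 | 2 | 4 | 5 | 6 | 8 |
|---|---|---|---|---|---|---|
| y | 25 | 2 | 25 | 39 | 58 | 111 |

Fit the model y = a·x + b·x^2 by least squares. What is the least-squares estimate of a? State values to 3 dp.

Normal-equation sums: Σx·x = 154, Σx·x^2 = 898, Σx^2·x^2 = 6370.
Moment sums: Σx·y = 1460, Σx^2·y = 10800.
Normal equations: [[154, 898]; [898, 6370]]·[a, b]ᵀ = [1460, 10800]ᵀ.
det = 154·6370 − 898² = 174576.
a = (1460·6370 − 898·10800)/174576 = -49775/21822; b = (154·10800 − 898·1460)/174576 = 44015/21822.

a = -2.281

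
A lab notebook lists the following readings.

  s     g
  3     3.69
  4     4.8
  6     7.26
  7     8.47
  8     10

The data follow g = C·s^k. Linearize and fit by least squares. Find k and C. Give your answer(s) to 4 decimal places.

k = 1.0101, C = 1.1997

With ln gᵢ as the transformed response and ln sᵢ as the regressor:
Sums: Σln s = 8.3020, Σ(ln s)² = 14.4498, Σln g = 9.2957, Σln s·ln g = 16.1065.
Normal system: [[14.4498, 8.3020]; [8.3020, 5]]·[k, ln C]ᵀ = [16.1065, 9.2957]ᵀ.
Slope k = (n·Σln s·ln g − Σln s·Σln g)/(n·Σ(ln s)² − (Σln s)²) = (5·16.1065 − 8.3020·9.2957)/3.3255 = 1.01006; ln C = (Σln g − k·Σln s)/n = 0.18203, so C = exp(0.18203) = 1.19966.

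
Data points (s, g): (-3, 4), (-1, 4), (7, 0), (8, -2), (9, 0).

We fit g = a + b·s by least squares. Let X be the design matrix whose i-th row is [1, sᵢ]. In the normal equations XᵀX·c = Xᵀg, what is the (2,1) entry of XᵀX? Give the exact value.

20

Row 2 ↔ basis s, column 1 ↔ basis 1, so (XᵀX)_{2,1} = Σᵢ s = (-3)·(1) + (-1)·(1) + (7)·(1) + (8)·(1) + (9)·(1) = 20.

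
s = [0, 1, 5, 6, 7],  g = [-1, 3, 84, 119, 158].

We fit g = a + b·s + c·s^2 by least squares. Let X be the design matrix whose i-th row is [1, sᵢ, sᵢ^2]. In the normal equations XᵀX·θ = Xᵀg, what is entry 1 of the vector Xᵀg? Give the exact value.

363

Entry 1 ↔ basis 1, so (Xᵀg)_{1} = Σᵢ gᵢ = (1)·(-1) + (1)·(3) + (1)·(84) + (1)·(119) + (1)·(158) = 363.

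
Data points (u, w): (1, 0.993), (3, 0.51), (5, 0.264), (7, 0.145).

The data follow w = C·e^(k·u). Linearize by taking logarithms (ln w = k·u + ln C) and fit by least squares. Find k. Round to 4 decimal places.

k = -0.3215

Let Y = ln w. Fitting Y = k·u + ln C by least squares:
AᵀA = [[84.0000, 16.0000]; [16.0000, 4]], rhs = [-22.2032, -3.9432]ᵀ  (here Σu = 16.0000, Σ(u)² = 84.0000, Σln w = -3.9432, Σu·ln w = -22.2032).
Solving (det = 80.0000): k = -0.32152, ln C = 0.30029.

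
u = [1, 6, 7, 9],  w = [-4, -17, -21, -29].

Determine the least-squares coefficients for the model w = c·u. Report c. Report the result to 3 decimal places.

c = -3.078

The normal equations are: 167·c = -514.
(Σu·u = 167, Σu·w = -514.)
c = (-514)/167 = -3.07784.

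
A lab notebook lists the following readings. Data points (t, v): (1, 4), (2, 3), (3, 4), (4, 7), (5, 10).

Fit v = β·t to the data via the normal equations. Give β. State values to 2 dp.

β = 1.82

Normal-equation sums: Σt·t = 55.
Right-hand side: Σt·v = 100.
XᵀX·[β]ᵀ = Xᵀv becomes [[55]]·[β]ᵀ = [100]ᵀ.
Hence β = 100 / 55 ≈ 1.81818.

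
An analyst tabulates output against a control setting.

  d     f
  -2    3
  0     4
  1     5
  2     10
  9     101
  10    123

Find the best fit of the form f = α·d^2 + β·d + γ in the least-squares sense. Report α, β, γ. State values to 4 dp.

Normal-equation sums: Σd^2·d^2 = 16594, Σd^2·d = 1730, Σd^2 = 190, Σd·d = 190, Σd = 20, Σ1 = 6.
Moment sums: Σd^2·f = 20538, Σd·f = 2158, Σf = 246.
Normal equations: [[16594, 1730, 190]; [1730, 190, 20]; [190, 20, 6]]·[α, β, γ]ᵀ = [20538, 2158, 246]ᵀ.
Solving the 3×3 system (Gaussian elimination) gives α = 15737/15279, β = 129124/76395, γ = 14006/5093.

α = 1.0300, β = 1.6902, γ = 2.7500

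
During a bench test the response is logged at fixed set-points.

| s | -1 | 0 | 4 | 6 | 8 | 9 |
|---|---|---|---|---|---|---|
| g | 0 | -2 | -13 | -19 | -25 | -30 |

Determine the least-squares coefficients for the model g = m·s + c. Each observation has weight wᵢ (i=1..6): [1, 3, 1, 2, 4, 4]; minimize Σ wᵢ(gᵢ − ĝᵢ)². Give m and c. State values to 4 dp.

m = -2.9908, c = -1.9177

Entries of AᵀWA: Σwᵢ·s·s = 669, Σwᵢ·s = 83, Σwᵢ·1 = 15.
And Σwᵢ·s·g = -2160, Σwᵢ·g = -277.
Eliminating c: 15·(row 1) − 83·(row 2) gives 3146·m = 15·(-2160) − 83·(-277) = -9409, so m = -9409/3146.
Then c = ((-277) − 83·(-9409/3146))/15 = -6033/3146.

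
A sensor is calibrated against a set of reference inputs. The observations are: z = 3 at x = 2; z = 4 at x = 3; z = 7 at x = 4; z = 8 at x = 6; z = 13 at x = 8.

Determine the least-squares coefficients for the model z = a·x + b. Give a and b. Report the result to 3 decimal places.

Sums needed: Σx·x = 129, Σx = 23, Σ1 = 5.
Right-hand side: Σx·z = 198, Σz = 35.
Δ = 129·5 − 23² = 116.
a = (198·5 − 23·35)/116 = 185/116; b = (129·35 − 23·198)/116 = -39/116.

a = 1.595, b = -0.336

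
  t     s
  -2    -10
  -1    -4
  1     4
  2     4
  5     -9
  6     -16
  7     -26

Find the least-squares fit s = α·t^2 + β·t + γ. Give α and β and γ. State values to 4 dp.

α = -1.0513, β = 3.4495, γ = 1.0101

The normal equations are: 4356·α + 684·β + 120·γ = -2099;  684·α + 120·β + 18·γ = -287;  120·α + 18·β + 7·γ = -57.
(Σt^2·t^2 = 4356, Σt^2·t = 684, Σt^2 = 120, Σt·t = 120, Σt = 18, Σ1 = 7, Σt^2·s = -2099, Σt·s = -287, Σs = -57.)
Solving the 3×3 system (Gaussian elimination) gives α = -1249/1188, β = 683/198, γ = 100/99.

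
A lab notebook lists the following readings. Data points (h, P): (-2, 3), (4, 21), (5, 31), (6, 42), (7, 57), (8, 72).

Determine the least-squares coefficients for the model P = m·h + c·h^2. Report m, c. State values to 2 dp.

m = 1.03, c = 1.01

Sums needed: Σh·h = 194, Σh·h^2 = 1252, Σh^2·h^2 = 8690.
Moment sums: Σh·P = 1460, Σh^2·P = 10036.
So MᵀM·[m, c]ᵀ = MᵀP: [[194, 1252]; [1252, 8690]]·[m, c]ᵀ = [1460, 10036]ᵀ.
det = 194·8690 − 1252² = 118356.
m = (1460·8690 − 1252·10036)/118356 = 10194/9863; c = (194·10036 − 1252·1460)/118356 = 9922/9863.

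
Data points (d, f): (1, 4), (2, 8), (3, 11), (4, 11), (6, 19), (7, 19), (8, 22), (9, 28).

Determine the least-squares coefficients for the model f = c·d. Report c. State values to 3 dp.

c = 2.969

The normal equations are: 260·c = 772.
c = 772/260 = 2.96923.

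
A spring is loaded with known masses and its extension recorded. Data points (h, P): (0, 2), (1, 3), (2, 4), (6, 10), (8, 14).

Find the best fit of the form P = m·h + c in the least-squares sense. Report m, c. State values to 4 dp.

The normal system XᵀX·[m, c]ᵀ = XᵀP is [[105, 17]; [17, 5]]·[m, c]ᵀ = [183, 33]ᵀ.
Eliminating c: 5·(row 1) − 17·(row 2) gives 236·m = 5·183 − 17·33 = 354, so m = 3/2.
Then c = (33 − 17·(3/2))/5 = 3/2.

m = 1.5000, c = 1.5000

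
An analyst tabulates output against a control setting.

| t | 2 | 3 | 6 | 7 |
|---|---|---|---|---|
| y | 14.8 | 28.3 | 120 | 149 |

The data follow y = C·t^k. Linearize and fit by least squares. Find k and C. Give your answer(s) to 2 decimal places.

Let Y = ln y. Fitting Y = k·ln t + ln C by least squares:
XᵀX = [[8.6844, 5.5294]; [5.5294, 4]], rhs = [23.8555, 15.8289]ᵀ  (here Σln t = 5.5294, Σ(ln t)² = 8.6844, Σln y = 15.8289, Σln t·ln y = 23.8555).
Slope k = (n·Σln t·ln y − Σln t·Σln y)/(n·Σ(ln t)² − (Σln t)²) = (4·23.8555 − 5.5294·15.8289)/4.1629 = 1.89706; ln C = (Σln y − k·Σln t)/n = 1.33482, so C = exp(1.33482) = 3.79931.

k = 1.90, C = 3.80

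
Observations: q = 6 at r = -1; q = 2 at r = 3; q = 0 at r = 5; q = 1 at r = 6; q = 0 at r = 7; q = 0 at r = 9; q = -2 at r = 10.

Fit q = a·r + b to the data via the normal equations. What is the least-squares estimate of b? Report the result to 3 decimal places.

b = 4.527

Forming MᵀM = [[301, 39]; [39, 7]] and Mᵀq = [-14, 7]ᵀ gives MᵀM·[a, b]ᵀ = Mᵀq.
Δ = 301·7 − 39² = 586.
a = ((-14)·7 − 39·7)/586 = -371/586; b = (301·7 − 39·(-14))/586 = 2653/586.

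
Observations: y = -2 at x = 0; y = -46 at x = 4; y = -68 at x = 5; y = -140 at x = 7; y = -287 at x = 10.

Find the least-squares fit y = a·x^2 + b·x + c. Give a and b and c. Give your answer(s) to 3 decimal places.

a = -2.979, b = 1.280, c = -2.056

Setting ∂/∂a … = 0 gives: 13282·a + 1532·b + 190·c = -37996;  1532·a + 190·b + 26·c = -4374;  190·a + 26·b + 5·c = -543.
(Σx^2·x^2 = 13282, Σx^2·x = 1532, Σx^2 = 190, Σx·x = 190, Σx = 26, Σ1 = 5, Σx^2·y = -37996, Σx·y = -4374, Σy = -543.)
Solving the 3×3 system (Gaussian elimination) gives a = -135025/45327, b = 58004/45327, c = -31061/15109.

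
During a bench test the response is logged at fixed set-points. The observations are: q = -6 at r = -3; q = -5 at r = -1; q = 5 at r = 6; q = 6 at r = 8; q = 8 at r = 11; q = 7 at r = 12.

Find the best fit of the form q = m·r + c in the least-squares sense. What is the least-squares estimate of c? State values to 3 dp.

XᵀX·[m, c]ᵀ = Xᵀq reads: 375·m + 33·c = 273;  33·m + 6·c = 15.
Eliminating c: 6·(row 1) − 33·(row 2) gives 1161·m = 6·273 − 33·15 = 1143, so m = 127/129.
Then c = (15 − 33·(127/129))/6 = -376/129.

c = -2.915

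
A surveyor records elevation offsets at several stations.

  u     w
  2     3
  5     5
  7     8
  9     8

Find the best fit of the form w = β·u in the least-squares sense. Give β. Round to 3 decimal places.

β = 1.000

The normal equations are: 159·β = 159.
(Σu·u = 159, Σu·w = 159.)
β = 159/159 = 1.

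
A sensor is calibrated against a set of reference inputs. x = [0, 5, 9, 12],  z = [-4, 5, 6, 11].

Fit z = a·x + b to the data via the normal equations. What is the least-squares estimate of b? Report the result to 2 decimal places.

b = -3.04

Setting ∂/∂a … = 0 gives: 250·a + 26·b = 211;  26·a + 4·b = 18.
(Σx·x = 250, Σx = 26, Σ1 = 4, Σx·z = 211, Σz = 18.)
Eliminating b: 4·(row 1) − 26·(row 2) gives 324·a = 4·211 − 26·18 = 376, so a = 94/81.
Then b = (18 − 26·(94/81))/4 = -493/162.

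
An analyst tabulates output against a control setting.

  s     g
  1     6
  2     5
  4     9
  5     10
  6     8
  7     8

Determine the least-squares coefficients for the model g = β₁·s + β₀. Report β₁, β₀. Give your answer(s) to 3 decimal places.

With design matrix M, MᵀM = [[131, 25]; [25, 6]] and Mᵀg = [206, 46]ᵀ.
det = 131·6 − 25² = 161.
β₁ = (206·6 − 25·46)/161 = 86/161; β₀ = (131·46 − 25·206)/161 = 876/161.

β₁ = 0.534, β₀ = 5.441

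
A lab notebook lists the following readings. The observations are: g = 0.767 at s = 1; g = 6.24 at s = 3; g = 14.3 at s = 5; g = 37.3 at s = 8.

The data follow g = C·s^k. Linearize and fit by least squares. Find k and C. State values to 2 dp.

k = 1.85, C = 0.77

Linearized form: ln g = k·ln s + ln C. From the 4 transformed points,
XᵀX = [[8.1213, 4.7875]; [4.7875, 4]], rhs = [13.8185, 7.8450]ᵀ  (here Σln s = 4.7875, Σ(ln s)² = 8.1213, Σln g = 7.8450, Σln s·ln g = 13.8185).
Slope k = (n·Σln s·ln g − Σln s·Σln g)/(n·Σ(ln s)² − (Σln s)²) = (4·13.8185 − 4.7875·7.8450)/9.5652 = 1.85218; ln C = (Σln g − k·Σln s)/n = -0.25559, so C = exp(-0.25559) = 0.77446.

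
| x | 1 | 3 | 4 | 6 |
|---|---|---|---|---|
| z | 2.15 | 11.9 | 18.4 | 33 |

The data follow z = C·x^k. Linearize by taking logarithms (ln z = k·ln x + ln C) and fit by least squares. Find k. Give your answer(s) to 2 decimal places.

Taking logs, ln z = k·ln x + ln C, so regress ln z on ln x.
Σln x = 4.2767, Σ(ln x)² = 6.3392, Σln z = 9.6509, Σln x·ln z = 13.0230.
Equations: 6.3392·k + 4.2767·ln C = 13.0230;  4.2767·k + 4·ln C = 9.6509.
Δ = 6.3392·4 − (4.2767)² = 7.0668; k = (13.0230·4 − 4.2767·9.6509)/7.0668 = 1.53091, ln C = (6.3392·9.6509 − 4.2767·13.0230)/7.0668 = 0.77592.

k = 1.53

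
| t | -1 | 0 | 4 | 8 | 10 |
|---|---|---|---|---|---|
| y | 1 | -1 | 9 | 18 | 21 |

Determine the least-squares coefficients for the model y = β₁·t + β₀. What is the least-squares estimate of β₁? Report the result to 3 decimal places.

β₁ = 2.019

Compute the Gram sums: Σt·t = 181, Σt = 21, Σ1 = 5.
For Mᵀy: Σt·y = 389, Σy = 48.
MᵀM·[β₁, β₀]ᵀ = Mᵀy becomes [[181, 21]; [21, 5]]·[β₁, β₀]ᵀ = [389, 48]ᵀ.
Δ = 181·5 − 21² = 464.
β₁ = (389·5 − 21·48)/464 = 937/464; β₀ = (181·48 − 21·389)/464 = 519/464.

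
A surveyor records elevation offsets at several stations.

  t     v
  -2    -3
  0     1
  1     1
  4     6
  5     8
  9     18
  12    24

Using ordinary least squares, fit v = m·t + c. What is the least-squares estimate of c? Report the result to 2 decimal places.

The normal system AᵀA·[m, c]ᵀ = Aᵀv is [[271, 29]; [29, 7]]·[m, c]ᵀ = [521, 55]ᵀ.
Determinant 271·7 − 29² = 1056.
m = (521·7 − 29·55)/1056 = 171/88; c = (271·55 − 29·521)/1056 = -17/88.

c = -0.19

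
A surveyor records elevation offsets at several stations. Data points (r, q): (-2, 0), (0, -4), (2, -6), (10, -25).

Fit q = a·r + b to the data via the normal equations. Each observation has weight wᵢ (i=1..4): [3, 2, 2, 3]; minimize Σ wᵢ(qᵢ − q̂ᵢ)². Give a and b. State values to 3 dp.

Setting ∂/∂a … = 0 gives: 320·a + 28·b = -774;  28·a + 10·b = -95.
(Σwᵢ·r·r = 320, Σwᵢ·r = 28, Σwᵢ·1 = 10, Σwᵢ·r·q = -774, Σwᵢ·q = -95.)
Eliminating b: 10·(row 1) − 28·(row 2) gives 2416·a = 10·(-774) − 28·(-95) = -5080, so a = -635/302.
Then b = ((-95) − 28·(-635/302))/10 = -1091/302.

a = -2.103, b = -3.613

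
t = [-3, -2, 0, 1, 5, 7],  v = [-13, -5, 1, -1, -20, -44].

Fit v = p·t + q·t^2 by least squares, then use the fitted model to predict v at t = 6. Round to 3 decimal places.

v̂ = -31.182

The normal equations are: 88·p + 434·q = -360;  434·p + 3124·q = -2794.
Eliminating q: 3124·(row 1) − 434·(row 2) gives 86556·p = 3124·(-360) − 434·(-2794) = 87956, so p = 21989/21639.
Then q = ((-2794) − 434·(21989/21639))/3124 = -22408/21639.
At t = 6: v̂ = (21989/21639)·(6) + (-22408/21639)·(36) = -224918/7213.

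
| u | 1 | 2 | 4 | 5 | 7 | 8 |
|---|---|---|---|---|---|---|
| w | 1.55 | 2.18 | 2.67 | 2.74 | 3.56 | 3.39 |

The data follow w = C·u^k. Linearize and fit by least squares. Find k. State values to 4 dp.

With ln wᵢ as the transformed response and ln uᵢ as the regressor:
XᵀX = [[13.1032, 7.7142]; [7.7142, 6]], rhs = [8.5334, 5.6982]ᵀ  (here Σln u = 7.7142, Σ(ln u)² = 13.1032, Σln w = 5.6982, Σln u·ln w = 8.5334).
Slope k = (n·Σln u·ln w − Σln u·Σln w)/(n·Σ(ln u)² − (Σln u)²) = (6·8.5334 − 7.7142·5.6982)/19.1098 = 0.37902; ln C = (Σln w − k·Σln u)/n = 0.46240.

k = 0.3790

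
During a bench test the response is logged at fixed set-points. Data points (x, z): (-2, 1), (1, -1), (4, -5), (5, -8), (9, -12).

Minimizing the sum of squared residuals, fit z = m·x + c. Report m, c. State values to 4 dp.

From the data, Σx·x = 127, Σx = 17, Σ1 = 5.
And Σx·z = -171, Σz = -25.
Eliminating c: 5·(row 1) − 17·(row 2) gives 346·m = 5·(-171) − 17·(-25) = -430, so m = -215/173.
Then c = ((-25) − 17·(-215/173))/5 = -134/173.

m = -1.2428, c = -0.7746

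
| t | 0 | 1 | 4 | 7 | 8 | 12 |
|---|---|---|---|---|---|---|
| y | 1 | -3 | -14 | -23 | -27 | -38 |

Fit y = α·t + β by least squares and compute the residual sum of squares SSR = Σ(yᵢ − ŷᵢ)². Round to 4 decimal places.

Compute the Gram sums: Σt·t = 274, Σt = 32, Σ1 = 6.
Moment sums: Σt·y = -892, Σy = -104.
Normal equations: [[274, 32]; [32, 6]]·[α, β]ᵀ = [-892, -104]ᵀ.
Determinant 274·6 − 32² = 620.
α = ((-892)·6 − 32·(-104))/620 = -506/155; β = (274·(-104) − 32·(-892))/620 = 12/155.
Residuals: 143/155, 29/155, -158/155, -7/31, -149/155, 34/31; SSR = 636/155.

SSR = 4.1032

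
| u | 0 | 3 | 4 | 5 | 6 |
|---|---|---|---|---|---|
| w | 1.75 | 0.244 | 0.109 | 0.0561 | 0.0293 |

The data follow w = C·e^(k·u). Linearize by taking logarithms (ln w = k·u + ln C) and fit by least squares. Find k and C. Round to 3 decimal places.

With ln wᵢ as the transformed response and uᵢ as the regressor:
Σu = 18.0000, Σ(u)² = 86.0000, Σln w = -9.4782, Σu·ln w = -48.6815.
Equations: 86.0000·k + 18.0000·ln C = -48.6815;  18.0000·k + 5·ln C = -9.4782.
Solving (det = 106.0000): k = -0.68680, ln C = 0.57684, so C = exp(0.57684) = 1.78040.

k = -0.687, C = 1.780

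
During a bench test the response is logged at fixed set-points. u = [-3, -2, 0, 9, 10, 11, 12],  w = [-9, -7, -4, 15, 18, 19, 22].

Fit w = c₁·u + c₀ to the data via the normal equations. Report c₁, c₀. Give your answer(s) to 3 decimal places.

c₁ = 2.063, c₀ = -3.193

Compute the Gram sums: Σu·u = 459, Σu = 37, Σ1 = 7.
And Σu·w = 829, Σw = 54.
So MᵀM·[c₁, c₀]ᵀ = Mᵀw: [[459, 37]; [37, 7]]·[c₁, c₀]ᵀ = [829, 54]ᵀ.
Δ = 459·7 − 37² = 1844.
c₁ = (829·7 − 37·54)/1844 = 3805/1844; c₀ = (459·54 − 37·829)/1844 = -5887/1844.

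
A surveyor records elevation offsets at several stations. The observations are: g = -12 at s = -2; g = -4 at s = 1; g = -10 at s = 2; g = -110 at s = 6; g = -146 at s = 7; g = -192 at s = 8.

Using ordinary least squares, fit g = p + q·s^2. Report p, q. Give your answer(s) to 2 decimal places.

p = 0.11, q = -3.00

Normal-equation sums: Σ1 = 6, Σs^2 = 158, Σs^2·s^2 = 7826.
Right-hand side: Σg = -474, Σs^2·g = -23494.
Δ = 6·7826 − 158² = 21992.
p = ((-474)·7826 − 158·(-23494))/21992 = 316/2749; q = (6·(-23494) − 158·(-474))/21992 = -8259/2749.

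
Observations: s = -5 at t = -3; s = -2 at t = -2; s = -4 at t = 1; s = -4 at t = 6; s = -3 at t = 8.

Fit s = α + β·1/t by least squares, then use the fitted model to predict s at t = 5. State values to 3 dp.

The normal system MᵀM·[α, β]ᵀ = Mᵀs is [[5, 11/24]; [11/24, 809/576]]·[α, β]ᵀ = [-18, -19/8]ᵀ.
Determinant 5·(809/576) − (11/24)² = 109/16.
α = ((-18)·(809/576) − (11/24)·(-19/8))/(109/16) = -4645/1308; β = (5·(-19/8) − (11/24)·(-18))/(109/16) = -58/109.
At t = 5: ŝ = (-4645/1308)·(1) + (-58/109)·(1/5) = -23921/6540.

ŝ = -3.658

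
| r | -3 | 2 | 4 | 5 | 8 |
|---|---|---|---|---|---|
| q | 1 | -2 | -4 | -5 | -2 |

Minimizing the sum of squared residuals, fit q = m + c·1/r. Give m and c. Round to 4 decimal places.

m = -1.6755, c = -4.8841

Compute the Gram sums: Σ1 = 5, Σ1/r = 89/120, Σ1/r·1/r = 6901/14400.
For Aᵀq: Σq = -12, Σ1/r·q = -43/12.
Δ = 5·(6901/14400) − (89/120)² = 3323/1800.
m = ((-12)·(6901/14400) − (89/120)·(-43/12))/(3323/1800) = -22271/13292; c = (5·(-43/12) − (89/120)·(-12))/(3323/1800) = -16230/3323.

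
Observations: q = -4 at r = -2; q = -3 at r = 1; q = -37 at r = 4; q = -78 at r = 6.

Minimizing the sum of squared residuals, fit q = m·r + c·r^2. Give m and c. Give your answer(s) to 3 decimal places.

Forming XᵀX = [[57, 273]; [273, 1569]] and Xᵀq = [-611, -3419]ᵀ gives XᵀX·[m, c]ᵀ = Xᵀq.
Δ = 57·1569 − 273² = 14904.
m = ((-611)·1569 − 273·(-3419))/14904 = -39/23; c = (57·(-3419) − 273·(-611))/14904 = -130/69.

m = -1.696, c = -1.884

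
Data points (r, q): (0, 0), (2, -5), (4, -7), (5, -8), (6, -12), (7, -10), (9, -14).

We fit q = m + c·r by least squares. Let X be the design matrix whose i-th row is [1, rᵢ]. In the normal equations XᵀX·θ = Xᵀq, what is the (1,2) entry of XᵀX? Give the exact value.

Row 1 ↔ basis 1, column 2 ↔ basis r, so (XᵀX)_{1,2} = Σᵢ r = (1)·(0) + (1)·(2) + (1)·(4) + (1)·(5) + (1)·(6) + (1)·(7) + (1)·(9) = 33.

33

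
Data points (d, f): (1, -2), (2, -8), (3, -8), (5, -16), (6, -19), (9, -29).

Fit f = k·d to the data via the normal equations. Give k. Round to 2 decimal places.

AᵀA·[k]ᵀ = Aᵀf reads: 156·k = -497.
k = (-497)/156 = -3.1859.

k = -3.19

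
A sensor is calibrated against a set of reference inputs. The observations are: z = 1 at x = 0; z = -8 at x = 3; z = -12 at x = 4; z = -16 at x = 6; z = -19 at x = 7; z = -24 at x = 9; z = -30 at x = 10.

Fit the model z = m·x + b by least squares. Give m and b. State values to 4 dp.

m = -2.9205, b = 0.8430

Compute the Gram sums: Σx·x = 291, Σx = 39, Σ1 = 7.
And Σx·z = -817, Σz = -108.
So MᵀM·[m, b]ᵀ = Mᵀz: [[291, 39]; [39, 7]]·[m, b]ᵀ = [-817, -108]ᵀ.
Eliminating b: 7·(row 1) − 39·(row 2) gives 516·m = 7·(-817) − 39·(-108) = -1507, so m = -1507/516.
Then b = ((-108) − 39·(-1507/516))/7 = 145/172.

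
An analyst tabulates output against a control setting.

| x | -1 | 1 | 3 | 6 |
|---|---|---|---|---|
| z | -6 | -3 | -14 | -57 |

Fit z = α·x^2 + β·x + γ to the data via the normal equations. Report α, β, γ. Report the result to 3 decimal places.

α = -1.760, β = 1.517, γ = -2.732

Normal-equation sums: Σx^2·x^2 = 1379, Σx^2·x = 243, Σx^2 = 47, Σx·x = 47, Σx = 9, Σ1 = 4.
Moment sums: Σx^2·z = -2187, Σx·z = -381, Σz = -80.
So AᵀA·[α, β, γ]ᵀ = Aᵀz: [[1379, 243, 47]; [243, 47, 9]; [47, 9, 4]]·[α, β, γ]ᵀ = [-2187, -381, -80]ᵀ.
Row-reducing yields α = -2885/1639, β = 2487/1639, γ = -407/149.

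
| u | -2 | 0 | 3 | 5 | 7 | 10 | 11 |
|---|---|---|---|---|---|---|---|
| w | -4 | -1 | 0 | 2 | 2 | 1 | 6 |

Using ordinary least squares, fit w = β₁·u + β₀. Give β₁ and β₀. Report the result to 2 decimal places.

β₁ = 0.55, β₀ = -1.82

Normal-equation sums: Σu·u = 308, Σu = 34, Σ1 = 7.
Moment sums: Σu·w = 108, Σw = 6.
Normal equations: [[308, 34]; [34, 7]]·[β₁, β₀]ᵀ = [108, 6]ᵀ.
det = 308·7 − 34² = 1000.
β₁ = (108·7 − 34·6)/1000 = 69/125; β₀ = (308·6 − 34·108)/1000 = -228/125.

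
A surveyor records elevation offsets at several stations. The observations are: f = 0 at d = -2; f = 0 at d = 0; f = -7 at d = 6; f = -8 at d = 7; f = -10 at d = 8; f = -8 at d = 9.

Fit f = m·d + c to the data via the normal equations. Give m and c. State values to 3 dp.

The normal equations are: 234·m + 28·c = -250;  28·m + 6·c = -33.
(Σd·d = 234, Σd = 28, Σ1 = 6, Σd·f = -250, Σf = -33.)
Δ = 234·6 − 28² = 620.
m = ((-250)·6 − 28·(-33))/620 = -144/155; c = (234·(-33) − 28·(-250))/620 = -361/310.

m = -0.929, c = -1.165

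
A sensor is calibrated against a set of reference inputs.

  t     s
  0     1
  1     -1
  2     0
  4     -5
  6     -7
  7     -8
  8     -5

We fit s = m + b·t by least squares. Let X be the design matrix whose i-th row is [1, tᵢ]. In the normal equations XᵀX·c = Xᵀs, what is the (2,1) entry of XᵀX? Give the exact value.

28

Row 2 ↔ basis t, column 1 ↔ basis 1, so (XᵀX)_{2,1} = Σᵢ t = (0)·(1) + (1)·(1) + (2)·(1) + (4)·(1) + (6)·(1) + (7)·(1) + (8)·(1) = 28.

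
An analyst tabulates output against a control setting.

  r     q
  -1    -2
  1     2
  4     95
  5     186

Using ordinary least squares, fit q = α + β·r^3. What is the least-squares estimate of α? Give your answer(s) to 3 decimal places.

Setting ∂/∂α … = 0 gives: 4·α + 189·β = 281;  189·α + 19723·β = 29334.
Eliminating β: 19723·(row 1) − 189·(row 2) gives 43171·α = 19723·281 − 189·29334 = -1963, so α = -1963/43171.
Then β = (29334 − 189·(-1963/43171))/19723 = 64227/43171.

α = -0.045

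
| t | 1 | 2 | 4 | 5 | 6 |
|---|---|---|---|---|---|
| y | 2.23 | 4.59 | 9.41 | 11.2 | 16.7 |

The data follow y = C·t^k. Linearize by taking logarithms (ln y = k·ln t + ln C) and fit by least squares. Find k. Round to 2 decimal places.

With ln yᵢ as the transformed response and ln tᵢ as the regressor:
Σln t = 5.4806, Σ(ln t)² = 8.2030, Σln y = 9.7990, Σln t·ln y = 13.0968.
Normal system: [[8.2030, 5.4806]; [5.4806, 5]]·[k, ln C]ᵀ = [13.0968, 9.7990]ᵀ.
Δ = 8.2030·5 − (5.4806)² = 10.9774; k = (13.0968·5 − 5.4806·9.7990)/10.9774 = 1.07307, ln C = (8.2030·9.7990 − 5.4806·13.0968)/10.9774 = 0.78357.

k = 1.07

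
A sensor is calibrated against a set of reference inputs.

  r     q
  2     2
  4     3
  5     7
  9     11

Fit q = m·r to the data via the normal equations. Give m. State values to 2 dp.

Entries of AᵀA: Σr·r = 126.
Moment sums: Σr·q = 150.
AᵀA·[m]ᵀ = Aᵀq becomes [[126]]·[m]ᵀ = [150]ᵀ.
m = 150/126 = 1.19048.

m = 1.19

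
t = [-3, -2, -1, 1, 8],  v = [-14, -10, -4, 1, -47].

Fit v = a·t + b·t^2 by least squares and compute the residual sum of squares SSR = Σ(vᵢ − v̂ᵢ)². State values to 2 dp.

SSR = 5.72

Normal-equation sums: Σt·t = 79, Σt·t^2 = 477, Σt^2·t^2 = 4195.
Right-hand side: Σt·v = -309, Σt^2·v = -3177.
Δ = 79·4195 − 477² = 103876.
a = ((-309)·4195 − 477·(-3177))/103876 = 109587/51938; b = (79·(-3177) − 477·(-309))/103876 = -51795/51938.
Residuals: 33892/25969, -46513/25969, -23185/25969, -2927/25969, -1451/25969; SSR = 148652/25969.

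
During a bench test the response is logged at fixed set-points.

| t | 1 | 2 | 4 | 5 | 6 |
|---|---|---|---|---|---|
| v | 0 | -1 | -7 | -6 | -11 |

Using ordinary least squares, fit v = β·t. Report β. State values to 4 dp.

β = -1.5366

Sums needed: Σt·t = 82.
Right-hand side: Σt·v = -126.
Normal equations: [[82]]·[β]ᵀ = [-126]ᵀ.
β = (-126)/82 = -1.53659.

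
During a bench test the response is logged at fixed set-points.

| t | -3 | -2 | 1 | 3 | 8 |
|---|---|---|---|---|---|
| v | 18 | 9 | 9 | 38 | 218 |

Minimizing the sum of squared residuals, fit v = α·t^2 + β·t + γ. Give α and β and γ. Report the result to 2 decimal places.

α = 2.96, β = 3.28, γ = 2.37

The normal system XᵀX·[α, β, γ]ᵀ = Xᵀv is [[4275, 505, 87]; [505, 87, 7]; [87, 7, 5]]·[α, β, γ]ᵀ = [14501, 1795, 292]ᵀ.
Row-reducing yields α = 490119/165806, β = 544387/165806, γ = 196429/82903.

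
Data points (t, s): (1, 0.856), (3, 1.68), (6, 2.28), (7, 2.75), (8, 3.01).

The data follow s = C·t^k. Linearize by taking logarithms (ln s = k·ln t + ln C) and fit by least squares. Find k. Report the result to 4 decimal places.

k = 0.5876

Linearized form: ln s = k·ln t + ln C. From the 5 transformed points,
Over the data: Σln t = 6.9157, Σ(ln t)² = 12.5280, Σln s = 3.3010, Σln t·ln s = 6.3066.
Normal system: [[12.5280, 6.9157]; [6.9157, 5]]·[k, ln C]ᵀ = [6.3066, 3.3010]ᵀ.
Slope k = (n·Σln t·ln s − Σln t·Σln s)/(n·Σ(ln t)² − (Σln t)²) = (5·6.3066 − 6.9157·3.3010)/14.8127 = 0.58760; ln C = (Σln s − k·Σln t)/n = -0.15253.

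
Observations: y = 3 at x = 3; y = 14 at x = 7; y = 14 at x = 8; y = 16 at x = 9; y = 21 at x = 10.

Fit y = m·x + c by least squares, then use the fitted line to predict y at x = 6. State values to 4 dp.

ŷ = 10.2534

From the data, Σx·x = 303, Σx = 37, Σ1 = 5.
And Σx·y = 573, Σy = 68.
Normal equations: [[303, 37]; [37, 5]]·[m, c]ᵀ = [573, 68]ᵀ.
Determinant 303·5 − 37² = 146.
m = (573·5 − 37·68)/146 = 349/146; c = (303·68 − 37·573)/146 = -597/146.
At x = 6: ŷ = (349/146)·(6) + (-597/146)·(1) = 1497/146.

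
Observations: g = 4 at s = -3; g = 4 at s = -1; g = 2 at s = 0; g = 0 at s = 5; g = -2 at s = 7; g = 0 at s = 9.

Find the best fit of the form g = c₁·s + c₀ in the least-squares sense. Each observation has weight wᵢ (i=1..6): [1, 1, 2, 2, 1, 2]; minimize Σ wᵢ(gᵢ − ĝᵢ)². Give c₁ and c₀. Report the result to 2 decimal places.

Entries of MᵀWM: Σwᵢ·s·s = 271, Σwᵢ·s = 31, Σwᵢ·1 = 9.
For MᵀWg: Σwᵢ·s·g = -30, Σwᵢ·g = 10.
So MᵀWM·[c₁, c₀]ᵀ = MᵀWg: [[271, 31]; [31, 9]]·[c₁, c₀]ᵀ = [-30, 10]ᵀ.
Determinant 271·9 − 31² = 1478.
c₁ = ((-30)·9 − 31·10)/1478 = -290/739; c₀ = (271·10 − 31·(-30))/1478 = 1820/739.

c₁ = -0.39, c₀ = 2.46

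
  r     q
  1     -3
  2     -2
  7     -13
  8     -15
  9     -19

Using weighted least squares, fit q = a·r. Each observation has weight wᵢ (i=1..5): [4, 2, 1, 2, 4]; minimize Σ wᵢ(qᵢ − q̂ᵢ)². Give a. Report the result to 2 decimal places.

XᵀWX·[a]ᵀ = XᵀWq reads: 513·a = -1035.
(Σwᵢ·r·r = 513, Σwᵢ·r·q = -1035.)
Hence a = -1035 / 513 ≈ -2.01754.

a = -2.02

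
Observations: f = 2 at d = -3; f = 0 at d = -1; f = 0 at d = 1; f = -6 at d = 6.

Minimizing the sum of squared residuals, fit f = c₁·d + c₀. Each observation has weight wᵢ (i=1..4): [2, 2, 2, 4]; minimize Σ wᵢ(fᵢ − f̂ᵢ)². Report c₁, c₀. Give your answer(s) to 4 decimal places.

The normal system AᵀWA·[c₁, c₀]ᵀ = AᵀWf is [[166, 18]; [18, 10]]·[c₁, c₀]ᵀ = [-156, -20]ᵀ.
Eliminating c₀: 10·(row 1) − 18·(row 2) gives 1336·c₁ = 10·(-156) − 18·(-20) = -1200, so c₁ = -150/167.
Then c₀ = ((-20) − 18·(-150/167))/10 = -64/167.

c₁ = -0.8982, c₀ = -0.3832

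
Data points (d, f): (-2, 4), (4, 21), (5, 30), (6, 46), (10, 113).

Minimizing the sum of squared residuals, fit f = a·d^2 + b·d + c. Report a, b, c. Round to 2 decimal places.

Normal-equation sums: Σd^2·d^2 = 12193, Σd^2·d = 1397, Σd^2 = 181, Σd·d = 181, Σd = 23, Σ1 = 5.
For Aᵀf: Σd^2·f = 14058, Σd·f = 1632, Σf = 214.
So AᵀA·[a, b, c]ᵀ = Aᵀf: [[12193, 1397, 181]; [1397, 181, 23]; [181, 23, 5]]·[a, b, c]ᵀ = [14058, 1632, 214]ᵀ.
Inverting the 3×3 Gram matrix, [a, b, c]ᵀ = [45457/44017, 37892/44017, 64081/44017]ᵀ.

a = 1.03, b = 0.86, c = 1.46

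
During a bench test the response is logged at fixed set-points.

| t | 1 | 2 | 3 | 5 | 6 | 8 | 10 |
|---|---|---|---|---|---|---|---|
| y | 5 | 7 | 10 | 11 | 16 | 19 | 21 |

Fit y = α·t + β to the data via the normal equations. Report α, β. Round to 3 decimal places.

α = 1.828, β = 3.574

Sums needed: Σt·t = 239, Σt = 35, Σ1 = 7.
For Aᵀy: Σt·y = 562, Σy = 89.
det = 239·7 − 35² = 448.
α = (562·7 − 35·89)/448 = 117/64; β = (239·89 − 35·562)/448 = 1601/448.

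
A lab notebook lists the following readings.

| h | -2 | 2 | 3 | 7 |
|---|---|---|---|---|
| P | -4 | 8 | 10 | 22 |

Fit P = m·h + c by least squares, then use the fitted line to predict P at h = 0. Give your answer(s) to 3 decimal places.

P̂ = 1.805

Setting ∂/∂m … = 0 gives: 66·m + 10·c = 208;  10·m + 4·c = 36.
(Σh·h = 66, Σh = 10, Σ1 = 4, Σh·P = 208, ΣP = 36.)
Eliminating c: 4·(row 1) − 10·(row 2) gives 164·m = 4·208 − 10·36 = 472, so m = 118/41.
Then c = (36 − 10·(118/41))/4 = 74/41.
At h = 0: P̂ = (118/41)·(0) + (74/41)·(1) = 74/41.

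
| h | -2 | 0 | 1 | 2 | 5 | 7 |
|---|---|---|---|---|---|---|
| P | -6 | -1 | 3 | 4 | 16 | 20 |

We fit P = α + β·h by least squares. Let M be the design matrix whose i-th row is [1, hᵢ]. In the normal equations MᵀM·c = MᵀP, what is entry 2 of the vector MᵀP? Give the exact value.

Entry 2 ↔ basis h, so (MᵀP)_{2} = Σᵢ (h)·Pᵢ = (-2)·(-6) + (0)·(-1) + (1)·(3) + (2)·(4) + (5)·(16) + (7)·(20) = 243.

243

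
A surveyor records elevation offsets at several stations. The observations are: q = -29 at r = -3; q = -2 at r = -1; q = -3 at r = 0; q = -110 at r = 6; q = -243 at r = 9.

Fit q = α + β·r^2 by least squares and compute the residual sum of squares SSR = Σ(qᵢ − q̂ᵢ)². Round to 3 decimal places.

SSR = 9.947

Sums needed: Σ1 = 5, Σr^2 = 127, Σr^2·r^2 = 7939.
Moment sums: Σq = -387, Σr^2·q = -23906.
Δ = 5·7939 − 127² = 23566.
α = ((-387)·7939 − 127·(-23906))/23566 = -36331/23566; β = (5·(-23906) − 127·(-387))/23566 = -70381/23566.
Residuals: -6827/11783, 29790/11783, -34367/23566, -22213/23566, 5327/11783; SSR = 234415/23566.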